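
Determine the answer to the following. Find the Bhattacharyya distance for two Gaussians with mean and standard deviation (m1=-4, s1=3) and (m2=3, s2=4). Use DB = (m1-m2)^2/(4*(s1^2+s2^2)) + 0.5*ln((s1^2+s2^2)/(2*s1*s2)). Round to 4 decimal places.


Bhattacharyya distance between two Gaussians:
DB = (m1-m2)^2/(4*(s1^2+s2^2)) + (1/2)*ln((s1^2+s2^2)/(2*s1*s2)).
(m1-m2)^2 = (-7)^2 = 49.
s1^2+s2^2 = 9 + 16 = 25.
term1 = 49/100 = 0.49.
term2 = 0.5*ln(25/24.0) = 0.020411.
DB = 0.49 + 0.020411 = 0.5104

0.5104


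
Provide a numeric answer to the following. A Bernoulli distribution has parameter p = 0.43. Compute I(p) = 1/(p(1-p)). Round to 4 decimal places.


For Bernoulli(p), Fisher information is I(p) = 1/(p*(1-p)).
p = 0.43, 1-p = 0.57.
p*(1-p) = 0.2451.
I(p) = 1/0.2451 = 4.0800

4.0800


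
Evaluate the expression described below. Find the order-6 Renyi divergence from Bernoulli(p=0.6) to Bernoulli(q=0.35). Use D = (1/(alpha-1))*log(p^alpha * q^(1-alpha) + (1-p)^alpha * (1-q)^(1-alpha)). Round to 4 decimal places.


Renyi divergence of order alpha between Bernoulli distributions:
D = (1/(alpha-1))*log(p^alpha * q^(1-alpha) + (1-p)^alpha * (1-q)^(1-alpha)).
alpha = 6, p = 0.6, q = 0.35.
p^alpha * q^(1-alpha) = 0.6^6 * 0.35^-5 = 8.883156.
(1-p)^alpha * (1-q)^(1-alpha) = 0.4^6 * 0.65^-5 = 0.035302.
sum = 8.883156 + 0.035302 = 8.918457.
D = (1/5)*log(8.918457) = 0.4376

0.4376


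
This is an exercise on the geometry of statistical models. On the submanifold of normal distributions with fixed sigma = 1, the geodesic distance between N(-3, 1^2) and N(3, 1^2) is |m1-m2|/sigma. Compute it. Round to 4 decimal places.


On the fixed-variance normal subfamily, geodesic distance = |m1-m2|/sigma.
|-3 - 3| = 6.
sigma = 1.
d = 6/1 = 6.0000

6.0000


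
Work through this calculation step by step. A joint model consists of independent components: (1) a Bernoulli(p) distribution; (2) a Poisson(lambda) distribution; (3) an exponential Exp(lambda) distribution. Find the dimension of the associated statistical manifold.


The dimension of a statistical manifold equals the number of free
(independent) real parameters of the model. For a product of independent
blocks the parameter counts add.
- Bernoulli (p): 1.
- Poisson (lambda): 1.
- exponential (lambda): 1.
Total = 1 + 1 + 1 = 3.
Dimension = 3

3


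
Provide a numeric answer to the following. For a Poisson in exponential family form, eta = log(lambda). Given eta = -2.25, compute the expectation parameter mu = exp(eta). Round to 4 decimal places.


Expectation parameter for Poisson exponential family:
mu = exp(eta).
eta = -2.25.
mu = exp(-2.25) = 0.1054

0.1054


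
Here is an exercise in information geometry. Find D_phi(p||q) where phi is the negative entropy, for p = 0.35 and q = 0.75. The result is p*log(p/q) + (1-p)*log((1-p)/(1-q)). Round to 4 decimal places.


Bregman divergence with negative entropy generator:
D = p*log(p/q) + (1-p)*log((1-p)/(1-q)).
p = 0.35, q = 0.75.
p*log(p/q) = 0.35*log(0.35/0.75) = -0.266749.
(1-p)*log((1-p)/(1-q)) = 0.65*log(0.65/0.25) = 0.621082.
D = -0.266749 + 0.621082 = 0.3543

0.3543


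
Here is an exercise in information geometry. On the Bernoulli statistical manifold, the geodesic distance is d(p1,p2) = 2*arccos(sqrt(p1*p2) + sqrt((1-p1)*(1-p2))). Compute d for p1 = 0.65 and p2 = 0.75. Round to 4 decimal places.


Geodesic distance on Bernoulli manifold:
d(p1,p2) = 2*arccos(sqrt(p1*p2) + sqrt((1-p1)*(1-p2))).
sqrt(p1*p2) = sqrt(0.65*0.75) = 0.698212.
sqrt((1-p1)*(1-p2)) = sqrt(0.35*0.25) = 0.295804.
arg = 0.698212 + 0.295804 = 0.994016.
d = 2*arccos(0.994016) = 0.2189

0.2189


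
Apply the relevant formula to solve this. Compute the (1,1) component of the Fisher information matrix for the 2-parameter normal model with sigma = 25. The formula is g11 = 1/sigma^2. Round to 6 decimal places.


For the 2-parameter normal family, the Fisher metric has:
  g11 = 1/sigma^2, g22 = 2/sigma^2.
sigma = 25, sigma^2 = 625.
g11 = 0.001600

0.001600


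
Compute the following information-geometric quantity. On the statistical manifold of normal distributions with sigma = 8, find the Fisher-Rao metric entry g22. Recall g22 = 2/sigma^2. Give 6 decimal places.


For the 2-parameter normal family, the Fisher metric has:
  g11 = 1/sigma^2, g22 = 2/sigma^2.
sigma = 8, sigma^2 = 64.
g22 = 0.031250

0.031250


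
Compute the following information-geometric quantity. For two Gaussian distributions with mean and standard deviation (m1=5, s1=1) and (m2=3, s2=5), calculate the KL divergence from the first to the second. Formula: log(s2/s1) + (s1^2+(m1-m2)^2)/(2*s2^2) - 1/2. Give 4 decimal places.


KL divergence between normal distributions:
KL = log(s2/s1) + (s1^2 + (m1-m2)^2)/(2*s2^2) - 1/2.
log(5/1) = 1.609438.
(1^2 + (5-3)^2)/(2*5^2) = (1 + 4)/50 = 0.1.
KL = 1.609438 + 0.1 - 0.5 = 1.2094

1.2094


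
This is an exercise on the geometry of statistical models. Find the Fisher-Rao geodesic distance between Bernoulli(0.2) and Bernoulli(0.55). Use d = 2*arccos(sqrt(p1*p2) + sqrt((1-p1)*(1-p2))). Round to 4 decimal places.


Geodesic distance on Bernoulli manifold:
d(p1,p2) = 2*arccos(sqrt(p1*p2) + sqrt((1-p1)*(1-p2))).
sqrt(p1*p2) = sqrt(0.2*0.55) = 0.331662.
sqrt((1-p1)*(1-p2)) = sqrt(0.8*0.45) = 0.6.
arg = 0.331662 + 0.6 = 0.931662.
d = 2*arccos(0.931662) = 0.7437

0.7437


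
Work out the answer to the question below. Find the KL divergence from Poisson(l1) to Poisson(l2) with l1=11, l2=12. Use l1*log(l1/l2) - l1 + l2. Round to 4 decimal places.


KL divergence for Poisson:
KL = l1*log(l1/l2) - l1 + l2.
l1 = 11, l2 = 12.
log(11/12) = -0.087011.
l1*log(l1/l2) = 11 * -0.087011 = -0.957125.
KL = -0.957125 - 11 + 12 = 0.0429

0.0429


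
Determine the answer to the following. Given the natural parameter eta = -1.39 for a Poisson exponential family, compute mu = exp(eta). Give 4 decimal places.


Expectation parameter for Poisson exponential family:
mu = exp(eta).
eta = -1.39.
mu = exp(-1.39) = 0.2491

0.2491


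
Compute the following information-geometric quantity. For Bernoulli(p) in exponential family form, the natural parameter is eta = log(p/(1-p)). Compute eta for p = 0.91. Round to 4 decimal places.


Natural parameter for Bernoulli: eta = log(p/(1-p)).
p = 0.91, 1-p = 0.09.
p/(1-p) = 10.111111.
eta = log(10.111111) = 2.3136

2.3136


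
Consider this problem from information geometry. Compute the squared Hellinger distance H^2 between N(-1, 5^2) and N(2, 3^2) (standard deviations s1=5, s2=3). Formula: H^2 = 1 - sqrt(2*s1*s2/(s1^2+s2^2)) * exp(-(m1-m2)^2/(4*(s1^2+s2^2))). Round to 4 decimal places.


Squared Hellinger distance for Gaussians:
H^2 = 1 - sqrt(2*s1*s2/(s1^2+s2^2)) * exp(-(m1-m2)^2/(4*(s1^2+s2^2))).
s1^2 = 25, s2^2 = 9, s1^2+s2^2 = 34.
sqrt(2*5*3/(34)) = 0.939336.
(m1-m2)^2 = (-3)^2 = 9.
exp(-9/(4*34)) = exp(-0.066176) = 0.935966.
H^2 = 1 - 0.939336*0.935966 = 0.1208

0.1208


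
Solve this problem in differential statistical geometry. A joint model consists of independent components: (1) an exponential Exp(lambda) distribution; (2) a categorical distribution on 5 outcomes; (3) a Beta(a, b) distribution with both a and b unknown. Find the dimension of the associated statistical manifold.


The dimension of a statistical manifold equals the number of free
(independent) real parameters of the model. For a product of independent
blocks the parameter counts add.
- exponential (lambda): 1.
- categorical on 5 outcomes (probabilities sum to 1): 5-1 = 4.
- Beta (a, b): 2.
Total = 1 + 4 + 2 = 7.
Dimension = 7

7


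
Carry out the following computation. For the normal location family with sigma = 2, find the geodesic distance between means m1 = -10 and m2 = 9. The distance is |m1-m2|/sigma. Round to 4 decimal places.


On the fixed-variance normal subfamily, geodesic distance = |m1-m2|/sigma.
|-10 - 9| = 19.
sigma = 2.
d = 19/2 = 9.5000

9.5000


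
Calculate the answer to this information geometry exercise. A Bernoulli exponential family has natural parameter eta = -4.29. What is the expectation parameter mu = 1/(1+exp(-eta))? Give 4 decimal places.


Dual coordinate (expectation parameter) for Bernoulli:
mu = 1/(1+exp(-eta)).
eta = -4.29.
exp(-eta) = exp(4.29) = 72.966468.
mu = 1/(1+72.966468) = 0.0135

0.0135


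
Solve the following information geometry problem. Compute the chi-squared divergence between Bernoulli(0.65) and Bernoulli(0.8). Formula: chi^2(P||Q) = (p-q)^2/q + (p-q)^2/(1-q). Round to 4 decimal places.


Chi-squared divergence between Bernoulli distributions:
chi^2 = (p-q)^2/q + (p-q)^2/(1-q).
p = 0.65, q = 0.8, p-q = -0.15.
(p-q)^2 = 0.0225.
term1 = 0.0225/0.8 = 0.028125.
term2 = 0.0225/0.2 = 0.1125.
chi^2 = 0.028125 + 0.1125 = 0.1406

0.1406


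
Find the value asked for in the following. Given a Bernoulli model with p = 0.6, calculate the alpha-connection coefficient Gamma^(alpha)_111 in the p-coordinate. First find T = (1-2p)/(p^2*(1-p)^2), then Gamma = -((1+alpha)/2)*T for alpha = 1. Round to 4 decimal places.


Skewness (Amari-Chentsov) tensor: T = (1-2p)/(p^2*(1-p)^2).
p = 0.6, 1-2p = -0.2, p^2 = 0.36, (1-p)^2 = 0.16.
T = -0.2/(0.36 * 0.16) = -3.472222.
In the p-coordinate, Gamma^(alpha) = Gamma^(0) - (alpha/2)*T with Gamma^(0) = (1/2)*g'(p) = -T/2,
so Gamma^(alpha) = -((1+alpha)/2)*T.
alpha = 1, -(1+alpha)/2 = -1.0.
Gamma = -1.0 * -3.472222 = 3.4722

3.4722


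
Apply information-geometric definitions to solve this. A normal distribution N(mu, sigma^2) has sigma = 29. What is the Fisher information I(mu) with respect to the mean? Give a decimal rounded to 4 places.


The Fisher information for the mean of a normal distribution is I(mu) = 1/sigma^2.
sigma = 29, so sigma^2 = 841.
I(mu) = 1/841 = 0.0012

0.0012


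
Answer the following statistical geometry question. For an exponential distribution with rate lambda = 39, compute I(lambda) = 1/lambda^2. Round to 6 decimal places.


Fisher information for exponential: I(lambda) = 1/lambda^2.
lambda = 39, lambda^2 = 1521.
I = 1/1521 = 0.000657

0.000657


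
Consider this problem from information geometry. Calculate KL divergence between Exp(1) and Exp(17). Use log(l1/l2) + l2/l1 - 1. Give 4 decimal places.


KL divergence for exponential family:
KL = log(l1/l2) + l2/l1 - 1.
log(1/17) = -2.833213.
17/1 = 17.0.
KL = -2.833213 + 17.0 - 1 = 13.1668

13.1668


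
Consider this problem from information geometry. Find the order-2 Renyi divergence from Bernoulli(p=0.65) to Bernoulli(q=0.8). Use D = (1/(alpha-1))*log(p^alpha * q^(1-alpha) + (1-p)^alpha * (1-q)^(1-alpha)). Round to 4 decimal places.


Renyi divergence of order alpha between Bernoulli distributions:
D = (1/(alpha-1))*log(p^alpha * q^(1-alpha) + (1-p)^alpha * (1-q)^(1-alpha)).
alpha = 2, p = 0.65, q = 0.8.
p^alpha * q^(1-alpha) = 0.65^2 * 0.8^-1 = 0.528125.
(1-p)^alpha * (1-q)^(1-alpha) = 0.35^2 * 0.2^-1 = 0.6125.
sum = 0.528125 + 0.6125 = 1.140625.
D = (1/1)*log(1.140625) = 0.1316

0.1316


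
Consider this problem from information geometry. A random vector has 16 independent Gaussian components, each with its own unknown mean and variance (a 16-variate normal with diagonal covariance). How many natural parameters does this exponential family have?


Exponential family dimension calculation:
Each univariate normal has two natural parameters (mu/sigma^2 and -1/(2 sigma^2)).
With 16 independent components, dim = 2 * 16 = 32.

32


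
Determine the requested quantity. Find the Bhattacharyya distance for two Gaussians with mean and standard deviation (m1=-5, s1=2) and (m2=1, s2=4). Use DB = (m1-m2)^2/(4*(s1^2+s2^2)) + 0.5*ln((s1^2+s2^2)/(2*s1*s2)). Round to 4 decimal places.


Bhattacharyya distance between two Gaussians:
DB = (m1-m2)^2/(4*(s1^2+s2^2)) + (1/2)*ln((s1^2+s2^2)/(2*s1*s2)).
(m1-m2)^2 = (-6)^2 = 36.
s1^2+s2^2 = 4 + 16 = 20.
term1 = 36/80 = 0.45.
term2 = 0.5*ln(20/16.0) = 0.111572.
DB = 0.45 + 0.111572 = 0.5616

0.5616


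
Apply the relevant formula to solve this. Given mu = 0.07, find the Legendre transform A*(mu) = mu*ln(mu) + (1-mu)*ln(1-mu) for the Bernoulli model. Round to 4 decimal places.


Legendre transform for Bernoulli:
A*(mu) = mu*log(mu) + (1-mu)*log(1-mu).
mu = 0.07, 1-mu = 0.93.
mu*log(mu) = 0.07*log(0.07) = -0.186148.
(1-mu)*log(1-mu) = 0.93*log(0.93) = -0.067491.
A* = -0.186148 + -0.067491 = -0.2536

-0.2536


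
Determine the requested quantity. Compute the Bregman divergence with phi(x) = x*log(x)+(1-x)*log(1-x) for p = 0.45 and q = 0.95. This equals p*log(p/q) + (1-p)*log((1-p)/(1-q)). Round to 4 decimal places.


Bregman divergence with negative entropy generator:
D = p*log(p/q) + (1-p)*log((1-p)/(1-q)).
p = 0.45, q = 0.95.
p*log(p/q) = 0.45*log(0.45/0.95) = -0.336246.
(1-p)*log((1-p)/(1-q)) = 0.55*log(0.55/0.05) = 1.318842.
D = -0.336246 + 1.318842 = 0.9826

0.9826


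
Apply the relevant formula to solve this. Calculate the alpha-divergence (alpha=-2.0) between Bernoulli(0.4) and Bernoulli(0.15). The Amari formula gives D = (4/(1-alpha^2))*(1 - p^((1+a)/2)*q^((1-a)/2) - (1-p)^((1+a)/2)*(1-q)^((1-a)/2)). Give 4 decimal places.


Amari alpha-divergence:
D = (4/(1-alpha^2))*(1 - p^((1+a)/2)*q^((1-a)/2) - (1-p)^((1+a)/2)*(1-q)^((1-a)/2)).
alpha = -2.0, p = 0.4, q = 0.15.
e1 = (1+alpha)/2 = -0.5, e2 = (1-alpha)/2 = 1.5.
t1 = p^e1 * q^e2 = 0.4^-0.5 * 0.15^1.5 = 0.091856.
t2 = (1-p)^e1 * (1-q)^e2 = 0.6^-0.5 * 0.85^1.5 = 1.011702.
4/(1-alpha^2) = -1.333333.
D = -1.333333*(1 - 0.091856 - 1.011702) = 0.1381

0.1381


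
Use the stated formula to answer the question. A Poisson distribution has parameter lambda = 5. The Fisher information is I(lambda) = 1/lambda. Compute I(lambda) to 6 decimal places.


Fisher information for Poisson: I(lambda) = 1/lambda.
lambda = 5.
I(lambda) = 1/5 = 0.200000

0.200000


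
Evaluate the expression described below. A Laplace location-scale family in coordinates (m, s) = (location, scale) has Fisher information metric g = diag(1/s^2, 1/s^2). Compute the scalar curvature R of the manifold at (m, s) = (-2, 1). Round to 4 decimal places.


The metric has the form g = (A dm^2 + B ds^2)/s^2 with A = 1, B = 1.
Substitute u = sqrt(A/B)*m: g = B*(du^2 + ds^2)/s^2, i.e. B times the
Poincare upper half-plane metric, which has constant Gaussian curvature -1.
Scaling a 2D metric by a constant c divides the Gaussian curvature by c,
so K = -1/B = -1/(1) = -1.0000 everywhere (the point (m, s) = (-2, 1) is irrelevant:
the curvature is constant).
Scalar curvature in dimension 2: R = 2K = -2/(1) = -2.0000.

-2.0000


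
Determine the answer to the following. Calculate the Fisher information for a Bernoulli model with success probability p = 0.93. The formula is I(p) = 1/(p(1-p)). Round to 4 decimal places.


For Bernoulli(p), Fisher information is I(p) = 1/(p*(1-p)).
p = 0.93, 1-p = 0.07.
p*(1-p) = 0.0651.
I(p) = 1/0.0651 = 15.3610

15.3610


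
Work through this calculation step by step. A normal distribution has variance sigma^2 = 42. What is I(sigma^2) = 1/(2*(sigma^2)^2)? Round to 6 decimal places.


Fisher information for variance: I(sigma^2) = 1/(2*sigma^4).
sigma^2 = 42, so sigma^4 = 1764.
I = 1/(2*1764) = 1/3528 = 0.000283

0.000283


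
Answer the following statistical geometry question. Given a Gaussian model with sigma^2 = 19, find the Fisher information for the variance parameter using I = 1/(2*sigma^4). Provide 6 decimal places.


Fisher information for variance: I(sigma^2) = 1/(2*sigma^4).
sigma^2 = 19, so sigma^4 = 361.
I = 1/(2*361) = 1/722 = 0.001385

0.001385


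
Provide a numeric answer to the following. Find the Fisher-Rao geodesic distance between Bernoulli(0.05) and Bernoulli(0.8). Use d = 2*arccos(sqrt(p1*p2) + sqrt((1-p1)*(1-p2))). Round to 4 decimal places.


Geodesic distance on Bernoulli manifold:
d(p1,p2) = 2*arccos(sqrt(p1*p2) + sqrt((1-p1)*(1-p2))).
sqrt(p1*p2) = sqrt(0.05*0.8) = 0.2.
sqrt((1-p1)*(1-p2)) = sqrt(0.95*0.2) = 0.43589.
arg = 0.2 + 0.43589 = 0.63589.
d = 2*arccos(0.63589) = 1.7633

1.7633


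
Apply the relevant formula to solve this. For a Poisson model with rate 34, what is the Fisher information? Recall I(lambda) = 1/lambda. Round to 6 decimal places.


Fisher information for Poisson: I(lambda) = 1/lambda.
lambda = 34.
I(lambda) = 1/34 = 0.029412

0.029412


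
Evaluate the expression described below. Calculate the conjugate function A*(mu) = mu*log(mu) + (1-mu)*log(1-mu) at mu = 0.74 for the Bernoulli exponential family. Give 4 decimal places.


Legendre transform for Bernoulli:
A*(mu) = mu*log(mu) + (1-mu)*log(1-mu).
mu = 0.74, 1-mu = 0.26.
mu*log(mu) = 0.74*log(0.74) = -0.222818.
(1-mu)*log(1-mu) = 0.26*log(0.26) = -0.350239.
A* = -0.222818 + -0.350239 = -0.5731

-0.5731


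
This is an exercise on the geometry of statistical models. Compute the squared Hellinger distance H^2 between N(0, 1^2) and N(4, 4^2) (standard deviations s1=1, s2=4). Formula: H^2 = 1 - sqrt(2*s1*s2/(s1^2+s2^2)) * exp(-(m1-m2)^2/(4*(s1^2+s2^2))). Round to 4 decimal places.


Squared Hellinger distance for Gaussians:
H^2 = 1 - sqrt(2*s1*s2/(s1^2+s2^2)) * exp(-(m1-m2)^2/(4*(s1^2+s2^2))).
s1^2 = 1, s2^2 = 16, s1^2+s2^2 = 17.
sqrt(2*1*4/(17)) = 0.685994.
(m1-m2)^2 = (-4)^2 = 16.
exp(-16/(4*17)) = exp(-0.235294) = 0.790338.
H^2 = 1 - 0.685994*0.790338 = 0.4578

0.4578


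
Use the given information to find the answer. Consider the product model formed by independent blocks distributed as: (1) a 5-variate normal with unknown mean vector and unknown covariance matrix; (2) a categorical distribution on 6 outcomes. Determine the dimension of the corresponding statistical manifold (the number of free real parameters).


The dimension of a statistical manifold equals the number of free
(independent) real parameters of the model. For a product of independent
blocks the parameter counts add.
- 5-variate normal: 5 (mean) + 5*6/2 = 15 (symmetric covariance) = 20.
- categorical on 6 outcomes (probabilities sum to 1): 6-1 = 5.
Total = 20 + 5 = 25.
Dimension = 25

25


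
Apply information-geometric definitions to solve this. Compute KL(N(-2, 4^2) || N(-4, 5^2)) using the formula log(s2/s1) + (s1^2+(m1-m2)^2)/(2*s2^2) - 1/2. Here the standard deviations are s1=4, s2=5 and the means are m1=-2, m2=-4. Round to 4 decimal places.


KL divergence between normal distributions:
KL = log(s2/s1) + (s1^2 + (m1-m2)^2)/(2*s2^2) - 1/2.
log(5/4) = 0.223144.
(4^2 + (-2--4)^2)/(2*5^2) = (16 + 4)/50 = 0.4.
KL = 0.223144 + 0.4 - 0.5 = 0.1231

0.1231


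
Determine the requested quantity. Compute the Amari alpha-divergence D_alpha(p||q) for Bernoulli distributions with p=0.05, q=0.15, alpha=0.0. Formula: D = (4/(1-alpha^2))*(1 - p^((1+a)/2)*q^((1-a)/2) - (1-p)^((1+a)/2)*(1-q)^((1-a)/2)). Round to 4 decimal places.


Amari alpha-divergence:
D = (4/(1-alpha^2))*(1 - p^((1+a)/2)*q^((1-a)/2) - (1-p)^((1+a)/2)*(1-q)^((1-a)/2)).
alpha = 0.0, p = 0.05, q = 0.15.
e1 = (1+alpha)/2 = 0.5, e2 = (1-alpha)/2 = 0.5.
t1 = p^e1 * q^e2 = 0.05^0.5 * 0.15^0.5 = 0.086603.
t2 = (1-p)^e1 * (1-q)^e2 = 0.95^0.5 * 0.85^0.5 = 0.89861.
4/(1-alpha^2) = 4.0.
D = 4.0*(1 - 0.086603 - 0.89861) = 0.0591

0.0591


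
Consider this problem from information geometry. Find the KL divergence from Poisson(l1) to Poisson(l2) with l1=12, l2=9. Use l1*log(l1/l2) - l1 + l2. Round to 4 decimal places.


KL divergence for Poisson:
KL = l1*log(l1/l2) - l1 + l2.
l1 = 12, l2 = 9.
log(12/9) = 0.287682.
l1*log(l1/l2) = 12 * 0.287682 = 3.452185.
KL = 3.452185 - 12 + 9 = 0.4522

0.4522


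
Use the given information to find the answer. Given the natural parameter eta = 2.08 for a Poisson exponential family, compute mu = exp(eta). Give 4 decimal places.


Expectation parameter for Poisson exponential family:
mu = exp(eta).
eta = 2.08.
mu = exp(2.08) = 8.0045

8.0045


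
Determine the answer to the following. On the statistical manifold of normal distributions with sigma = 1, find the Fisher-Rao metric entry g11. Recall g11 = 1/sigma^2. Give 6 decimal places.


For the 2-parameter normal family, the Fisher metric has:
  g11 = 1/sigma^2, g22 = 2/sigma^2.
sigma = 1, sigma^2 = 1.
g11 = 1.000000

1.000000


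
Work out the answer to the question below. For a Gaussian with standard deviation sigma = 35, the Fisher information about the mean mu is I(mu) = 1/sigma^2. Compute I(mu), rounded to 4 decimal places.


The Fisher information for the mean of a normal distribution is I(mu) = 1/sigma^2.
sigma = 35, so sigma^2 = 1225.
I(mu) = 1/1225 = 0.0008

0.0008


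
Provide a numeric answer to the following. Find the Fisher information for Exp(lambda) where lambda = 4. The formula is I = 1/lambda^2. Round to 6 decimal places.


Fisher information for exponential: I(lambda) = 1/lambda^2.
lambda = 4, lambda^2 = 16.
I = 1/16 = 0.062500

0.062500


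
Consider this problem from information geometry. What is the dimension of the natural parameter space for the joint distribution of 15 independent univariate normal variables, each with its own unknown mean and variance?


Exponential family dimension calculation:
Each univariate normal has two natural parameters (mu/sigma^2 and -1/(2 sigma^2)).
With 15 independent components, dim = 2 * 15 = 30.

30


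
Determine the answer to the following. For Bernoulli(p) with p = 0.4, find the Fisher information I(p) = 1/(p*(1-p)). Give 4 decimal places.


For Bernoulli(p), Fisher information is I(p) = 1/(p*(1-p)).
p = 0.4, 1-p = 0.6.
p*(1-p) = 0.24.
I(p) = 1/0.24 = 4.1667

4.1667


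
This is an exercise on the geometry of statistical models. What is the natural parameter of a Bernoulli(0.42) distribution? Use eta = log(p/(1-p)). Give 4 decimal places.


Natural parameter for Bernoulli: eta = log(p/(1-p)).
p = 0.42, 1-p = 0.58.
p/(1-p) = 0.724138.
eta = log(0.724138) = -0.3228

-0.3228


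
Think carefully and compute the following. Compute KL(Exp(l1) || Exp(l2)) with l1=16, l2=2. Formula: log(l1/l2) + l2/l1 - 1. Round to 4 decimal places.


KL divergence for exponential family:
KL = log(l1/l2) + l2/l1 - 1.
log(16/2) = 2.079442.
2/16 = 0.125.
KL = 2.079442 + 0.125 - 1 = 1.2044

1.2044


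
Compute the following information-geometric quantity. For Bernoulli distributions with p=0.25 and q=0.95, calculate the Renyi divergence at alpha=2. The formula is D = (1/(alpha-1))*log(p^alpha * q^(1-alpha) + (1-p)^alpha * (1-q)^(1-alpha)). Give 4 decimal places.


Renyi divergence of order alpha between Bernoulli distributions:
D = (1/(alpha-1))*log(p^alpha * q^(1-alpha) + (1-p)^alpha * (1-q)^(1-alpha)).
alpha = 2, p = 0.25, q = 0.95.
p^alpha * q^(1-alpha) = 0.25^2 * 0.95^-1 = 0.065789.
(1-p)^alpha * (1-q)^(1-alpha) = 0.75^2 * 0.05^-1 = 11.25.
sum = 0.065789 + 11.25 = 11.315789.
D = (1/1)*log(11.315789) = 2.4262

2.4262


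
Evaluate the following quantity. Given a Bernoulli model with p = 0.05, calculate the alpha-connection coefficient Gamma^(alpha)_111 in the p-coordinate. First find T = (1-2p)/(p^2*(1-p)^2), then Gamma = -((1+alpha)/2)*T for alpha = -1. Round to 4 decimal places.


Skewness (Amari-Chentsov) tensor: T = (1-2p)/(p^2*(1-p)^2).
p = 0.05, 1-2p = 0.9, p^2 = 0.0025, (1-p)^2 = 0.9025.
T = 0.9/(0.0025 * 0.9025) = 398.891967.
In the p-coordinate, Gamma^(alpha) = Gamma^(0) - (alpha/2)*T with Gamma^(0) = (1/2)*g'(p) = -T/2,
so Gamma^(alpha) = -((1+alpha)/2)*T.
alpha = -1, -(1+alpha)/2 = 0.0.
Gamma = 0.0 * 398.891967 = 0.0000

0.0000


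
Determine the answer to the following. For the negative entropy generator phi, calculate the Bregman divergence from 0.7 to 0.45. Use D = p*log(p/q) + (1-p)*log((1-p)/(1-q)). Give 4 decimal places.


Bregman divergence with negative entropy generator:
D = p*log(p/q) + (1-p)*log((1-p)/(1-q)).
p = 0.7, q = 0.45.
p*log(p/q) = 0.7*log(0.7/0.45) = 0.309283.
(1-p)*log((1-p)/(1-q)) = 0.3*log(0.3/0.55) = -0.181841.
D = 0.309283 + -0.181841 = 0.1274

0.1274


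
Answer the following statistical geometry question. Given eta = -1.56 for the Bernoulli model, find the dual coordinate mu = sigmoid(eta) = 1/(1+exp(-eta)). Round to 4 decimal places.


Dual coordinate (expectation parameter) for Bernoulli:
mu = 1/(1+exp(-eta)).
eta = -1.56.
exp(-eta) = exp(1.56) = 4.758821.
mu = 1/(1+4.758821) = 0.1736

0.1736


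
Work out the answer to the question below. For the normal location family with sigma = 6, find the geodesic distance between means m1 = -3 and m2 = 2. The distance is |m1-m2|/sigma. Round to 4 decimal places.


On the fixed-variance normal subfamily, geodesic distance = |m1-m2|/sigma.
|-3 - 2| = 5.
sigma = 6.
d = 5/6 = 0.8333

0.8333


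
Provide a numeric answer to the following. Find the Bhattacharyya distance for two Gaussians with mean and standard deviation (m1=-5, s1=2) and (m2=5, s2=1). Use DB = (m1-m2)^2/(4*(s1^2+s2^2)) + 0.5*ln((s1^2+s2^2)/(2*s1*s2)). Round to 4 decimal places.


Bhattacharyya distance between two Gaussians:
DB = (m1-m2)^2/(4*(s1^2+s2^2)) + (1/2)*ln((s1^2+s2^2)/(2*s1*s2)).
(m1-m2)^2 = (-10)^2 = 100.
s1^2+s2^2 = 4 + 1 = 5.
term1 = 100/20 = 5.0.
term2 = 0.5*ln(5/4.0) = 0.111572.
DB = 5.0 + 0.111572 = 5.1116

5.1116


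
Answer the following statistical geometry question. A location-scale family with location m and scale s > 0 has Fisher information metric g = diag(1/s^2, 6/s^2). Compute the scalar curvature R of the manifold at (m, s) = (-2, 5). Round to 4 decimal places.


The metric has the form g = (A dm^2 + B ds^2)/s^2 with A = 1, B = 6.
Substitute u = sqrt(A/B)*m: g = B*(du^2 + ds^2)/s^2, i.e. B times the
Poincare upper half-plane metric, which has constant Gaussian curvature -1.
Scaling a 2D metric by a constant c divides the Gaussian curvature by c,
so K = -1/B = -1/(6) = -0.1667 everywhere (the point (m, s) = (-2, 5) is irrelevant:
the curvature is constant).
Scalar curvature in dimension 2: R = 2K = -2/(6) = -0.3333.

-0.3333


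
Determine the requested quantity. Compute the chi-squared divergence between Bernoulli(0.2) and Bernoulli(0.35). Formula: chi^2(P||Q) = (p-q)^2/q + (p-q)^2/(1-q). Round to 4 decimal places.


Chi-squared divergence between Bernoulli distributions:
chi^2 = (p-q)^2/q + (p-q)^2/(1-q).
p = 0.2, q = 0.35, p-q = -0.15.
(p-q)^2 = 0.0225.
term1 = 0.0225/0.35 = 0.064286.
term2 = 0.0225/0.65 = 0.034615.
chi^2 = 0.064286 + 0.034615 = 0.0989

0.0989


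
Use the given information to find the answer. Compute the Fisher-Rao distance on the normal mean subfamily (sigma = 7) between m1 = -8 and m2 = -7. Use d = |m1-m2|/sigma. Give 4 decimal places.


On the fixed-variance normal subfamily, geodesic distance = |m1-m2|/sigma.
|-8 - -7| = 1.
sigma = 7.
d = 1/7 = 0.1429

0.1429


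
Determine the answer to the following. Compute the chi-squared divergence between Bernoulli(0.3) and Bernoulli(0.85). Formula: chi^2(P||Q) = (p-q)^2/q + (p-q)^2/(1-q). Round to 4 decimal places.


Chi-squared divergence between Bernoulli distributions:
chi^2 = (p-q)^2/q + (p-q)^2/(1-q).
p = 0.3, q = 0.85, p-q = -0.55.
(p-q)^2 = 0.3025.
term1 = 0.3025/0.85 = 0.355882.
term2 = 0.3025/0.15 = 2.016667.
chi^2 = 0.355882 + 2.016667 = 2.3725

2.3725


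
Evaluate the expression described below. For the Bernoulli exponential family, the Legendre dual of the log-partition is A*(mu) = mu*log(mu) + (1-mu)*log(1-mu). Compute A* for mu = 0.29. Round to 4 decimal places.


Legendre transform for Bernoulli:
A*(mu) = mu*log(mu) + (1-mu)*log(1-mu).
mu = 0.29, 1-mu = 0.71.
mu*log(mu) = 0.29*log(0.29) = -0.358984.
(1-mu)*log(1-mu) = 0.71*log(0.71) = -0.243168.
A* = -0.358984 + -0.243168 = -0.6022

-0.6022


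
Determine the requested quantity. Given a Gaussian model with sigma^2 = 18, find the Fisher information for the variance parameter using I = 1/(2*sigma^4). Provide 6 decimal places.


Fisher information for variance: I(sigma^2) = 1/(2*sigma^4).
sigma^2 = 18, so sigma^4 = 324.
I = 1/(2*324) = 1/648 = 0.001543

0.001543


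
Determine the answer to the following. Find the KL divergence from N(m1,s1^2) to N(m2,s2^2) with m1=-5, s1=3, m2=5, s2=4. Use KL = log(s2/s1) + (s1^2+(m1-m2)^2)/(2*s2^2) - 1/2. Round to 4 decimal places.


KL divergence between normal distributions:
KL = log(s2/s1) + (s1^2 + (m1-m2)^2)/(2*s2^2) - 1/2.
log(4/3) = 0.287682.
(3^2 + (-5-5)^2)/(2*4^2) = (9 + 100)/32 = 3.40625.
KL = 0.287682 + 3.40625 - 0.5 = 3.1939

3.1939


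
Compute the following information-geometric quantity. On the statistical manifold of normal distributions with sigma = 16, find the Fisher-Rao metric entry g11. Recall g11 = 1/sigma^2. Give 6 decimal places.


For the 2-parameter normal family, the Fisher metric has:
  g11 = 1/sigma^2, g22 = 2/sigma^2.
sigma = 16, sigma^2 = 256.
g11 = 0.003906

0.003906


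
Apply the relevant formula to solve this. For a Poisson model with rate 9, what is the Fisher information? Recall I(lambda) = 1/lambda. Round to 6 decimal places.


Fisher information for Poisson: I(lambda) = 1/lambda.
lambda = 9.
I(lambda) = 1/9 = 0.111111

0.111111


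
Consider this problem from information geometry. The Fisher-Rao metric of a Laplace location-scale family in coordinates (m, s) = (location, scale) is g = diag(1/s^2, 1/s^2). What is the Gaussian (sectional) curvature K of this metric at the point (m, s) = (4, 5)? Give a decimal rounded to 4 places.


The metric has the form g = (A dm^2 + B ds^2)/s^2 with A = 1, B = 1.
Substitute u = sqrt(A/B)*m: g = B*(du^2 + ds^2)/s^2, i.e. B times the
Poincare upper half-plane metric, which has constant Gaussian curvature -1.
Scaling a 2D metric by a constant c divides the Gaussian curvature by c,
so K = -1/B = -1/(1) = -1.0000 everywhere (the point (m, s) = (4, 5) is irrelevant:
the curvature is constant).
The requested Gaussian curvature is K = -1.0000.

-1.0000


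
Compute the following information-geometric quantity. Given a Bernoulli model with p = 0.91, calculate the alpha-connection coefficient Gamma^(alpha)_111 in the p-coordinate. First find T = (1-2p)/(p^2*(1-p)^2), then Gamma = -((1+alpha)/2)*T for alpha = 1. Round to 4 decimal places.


Skewness (Amari-Chentsov) tensor: T = (1-2p)/(p^2*(1-p)^2).
p = 0.91, 1-2p = -0.82, p^2 = 0.8281, (1-p)^2 = 0.0081.
T = -0.82/(0.8281 * 0.0081) = -122.249206.
In the p-coordinate, Gamma^(alpha) = Gamma^(0) - (alpha/2)*T with Gamma^(0) = (1/2)*g'(p) = -T/2,
so Gamma^(alpha) = -((1+alpha)/2)*T.
alpha = 1, -(1+alpha)/2 = -1.0.
Gamma = -1.0 * -122.249206 = 122.2492

122.2492


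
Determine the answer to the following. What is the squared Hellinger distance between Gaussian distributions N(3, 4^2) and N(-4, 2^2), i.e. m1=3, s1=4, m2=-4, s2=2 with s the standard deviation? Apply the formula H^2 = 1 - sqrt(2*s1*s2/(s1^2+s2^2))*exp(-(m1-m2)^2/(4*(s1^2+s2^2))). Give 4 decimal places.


Squared Hellinger distance for Gaussians:
H^2 = 1 - sqrt(2*s1*s2/(s1^2+s2^2)) * exp(-(m1-m2)^2/(4*(s1^2+s2^2))).
s1^2 = 16, s2^2 = 4, s1^2+s2^2 = 20.
sqrt(2*4*2/(20)) = 0.894427.
(m1-m2)^2 = (7)^2 = 49.
exp(-49/(4*20)) = exp(-0.6125) = 0.541994.
H^2 = 1 - 0.894427*0.541994 = 0.5152

0.5152


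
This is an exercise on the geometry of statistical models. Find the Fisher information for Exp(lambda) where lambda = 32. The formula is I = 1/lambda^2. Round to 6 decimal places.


Fisher information for exponential: I(lambda) = 1/lambda^2.
lambda = 32, lambda^2 = 1024.
I = 1/1024 = 0.000977

0.000977


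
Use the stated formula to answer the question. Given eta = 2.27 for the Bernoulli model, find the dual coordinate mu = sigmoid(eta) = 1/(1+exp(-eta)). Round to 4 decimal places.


Dual coordinate (expectation parameter) for Bernoulli:
mu = 1/(1+exp(-eta)).
eta = 2.27.
exp(-eta) = exp(-2.27) = 0.103312.
mu = 1/(1+0.103312) = 0.9064

0.9064


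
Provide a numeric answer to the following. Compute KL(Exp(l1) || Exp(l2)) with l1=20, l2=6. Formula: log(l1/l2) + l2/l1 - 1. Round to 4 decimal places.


KL divergence for exponential family:
KL = log(l1/l2) + l2/l1 - 1.
log(20/6) = 1.203973.
6/20 = 0.3.
KL = 1.203973 + 0.3 - 1 = 0.5040

0.5040


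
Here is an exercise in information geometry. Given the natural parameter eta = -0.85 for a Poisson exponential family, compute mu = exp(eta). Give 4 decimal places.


Expectation parameter for Poisson exponential family:
mu = exp(eta).
eta = -0.85.
mu = exp(-0.85) = 0.4274

0.4274


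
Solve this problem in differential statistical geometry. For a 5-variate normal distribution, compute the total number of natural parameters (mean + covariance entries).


Exponential family dimension calculation:
For 5-dim MVN: mean has 5 params, covariance has 5*6/2 = 15 unique entries.
Total dim = 5 + 15 = 20.

20


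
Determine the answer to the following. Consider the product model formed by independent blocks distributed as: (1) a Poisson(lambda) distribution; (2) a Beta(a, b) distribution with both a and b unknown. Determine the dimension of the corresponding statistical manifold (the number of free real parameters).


The dimension of a statistical manifold equals the number of free
(independent) real parameters of the model. For a product of independent
blocks the parameter counts add.
- Poisson (lambda): 1.
- Beta (a, b): 2.
Total = 1 + 2 = 3.
Dimension = 3

3


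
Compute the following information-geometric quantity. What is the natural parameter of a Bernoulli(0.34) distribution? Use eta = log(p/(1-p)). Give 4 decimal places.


Natural parameter for Bernoulli: eta = log(p/(1-p)).
p = 0.34, 1-p = 0.66.
p/(1-p) = 0.515152.
eta = log(0.515152) = -0.6633

-0.6633


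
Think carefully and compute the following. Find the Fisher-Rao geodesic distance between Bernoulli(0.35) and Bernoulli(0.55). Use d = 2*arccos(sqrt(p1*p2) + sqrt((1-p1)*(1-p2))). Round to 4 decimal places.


Geodesic distance on Bernoulli manifold:
d(p1,p2) = 2*arccos(sqrt(p1*p2) + sqrt((1-p1)*(1-p2))).
sqrt(p1*p2) = sqrt(0.35*0.55) = 0.438748.
sqrt((1-p1)*(1-p2)) = sqrt(0.65*0.45) = 0.540833.
arg = 0.438748 + 0.540833 = 0.979581.
d = 2*arccos(0.979581) = 0.4049

0.4049


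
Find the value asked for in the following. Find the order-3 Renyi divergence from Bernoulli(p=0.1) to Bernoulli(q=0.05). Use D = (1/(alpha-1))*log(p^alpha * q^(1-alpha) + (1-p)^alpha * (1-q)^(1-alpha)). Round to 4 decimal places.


Renyi divergence of order alpha between Bernoulli distributions:
D = (1/(alpha-1))*log(p^alpha * q^(1-alpha) + (1-p)^alpha * (1-q)^(1-alpha)).
alpha = 3, p = 0.1, q = 0.05.
p^alpha * q^(1-alpha) = 0.1^3 * 0.05^-2 = 0.4.
(1-p)^alpha * (1-q)^(1-alpha) = 0.9^3 * 0.95^-2 = 0.807756.
sum = 0.4 + 0.807756 = 1.207756.
D = (1/2)*log(1.207756) = 0.0944

0.0944


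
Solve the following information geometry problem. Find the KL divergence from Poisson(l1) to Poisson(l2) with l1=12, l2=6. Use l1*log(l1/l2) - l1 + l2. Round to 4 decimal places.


KL divergence for Poisson:
KL = l1*log(l1/l2) - l1 + l2.
l1 = 12, l2 = 6.
log(12/6) = 0.693147.
l1*log(l1/l2) = 12 * 0.693147 = 8.317766.
KL = 8.317766 - 12 + 6 = 2.3178

2.3178


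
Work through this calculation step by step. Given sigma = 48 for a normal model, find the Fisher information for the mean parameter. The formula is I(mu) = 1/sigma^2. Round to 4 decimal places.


The Fisher information for the mean of a normal distribution is I(mu) = 1/sigma^2.
sigma = 48, so sigma^2 = 2304.
I(mu) = 1/2304 = 0.0004

0.0004


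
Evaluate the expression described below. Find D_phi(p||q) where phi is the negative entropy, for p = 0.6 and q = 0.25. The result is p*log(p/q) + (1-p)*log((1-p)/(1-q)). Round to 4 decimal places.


Bregman divergence with negative entropy generator:
D = p*log(p/q) + (1-p)*log((1-p)/(1-q)).
p = 0.6, q = 0.25.
p*log(p/q) = 0.6*log(0.6/0.25) = 0.525281.
(1-p)*log((1-p)/(1-q)) = 0.4*log(0.4/0.75) = -0.251443.
D = 0.525281 + -0.251443 = 0.2738

0.2738


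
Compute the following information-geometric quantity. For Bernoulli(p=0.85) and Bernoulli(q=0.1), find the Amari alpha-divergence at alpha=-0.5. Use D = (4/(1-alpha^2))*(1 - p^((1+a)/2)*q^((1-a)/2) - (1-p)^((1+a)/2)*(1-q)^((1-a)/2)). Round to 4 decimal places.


Amari alpha-divergence:
D = (4/(1-alpha^2))*(1 - p^((1+a)/2)*q^((1-a)/2) - (1-p)^((1+a)/2)*(1-q)^((1-a)/2)).
alpha = -0.5, p = 0.85, q = 0.1.
e1 = (1+alpha)/2 = 0.25, e2 = (1-alpha)/2 = 0.75.
t1 = p^e1 * q^e2 = 0.85^0.25 * 0.1^0.75 = 0.170748.
t2 = (1-p)^e1 * (1-q)^e2 = 0.15^0.25 * 0.9^0.75 = 0.575049.
4/(1-alpha^2) = 5.333333.
D = 5.333333*(1 - 0.170748 - 0.575049) = 1.3558

1.3558


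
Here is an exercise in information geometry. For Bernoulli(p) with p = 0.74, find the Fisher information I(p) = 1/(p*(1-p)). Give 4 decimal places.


For Bernoulli(p), Fisher information is I(p) = 1/(p*(1-p)).
p = 0.74, 1-p = 0.26.
p*(1-p) = 0.1924.
I(p) = 1/0.1924 = 5.1975

5.1975


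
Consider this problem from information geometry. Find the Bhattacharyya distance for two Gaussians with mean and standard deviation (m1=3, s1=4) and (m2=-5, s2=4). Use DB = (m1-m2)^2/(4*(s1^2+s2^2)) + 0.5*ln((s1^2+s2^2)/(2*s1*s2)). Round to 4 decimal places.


Bhattacharyya distance between two Gaussians:
DB = (m1-m2)^2/(4*(s1^2+s2^2)) + (1/2)*ln((s1^2+s2^2)/(2*s1*s2)).
(m1-m2)^2 = (8)^2 = 64.
s1^2+s2^2 = 16 + 16 = 32.
term1 = 64/128 = 0.5.
term2 = 0.5*ln(32/32.0) = 0.0.
DB = 0.5 + 0.0 = 0.5000

0.5000


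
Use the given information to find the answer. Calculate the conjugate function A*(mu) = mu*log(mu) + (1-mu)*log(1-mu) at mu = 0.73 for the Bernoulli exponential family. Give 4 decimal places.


Legendre transform for Bernoulli:
A*(mu) = mu*log(mu) + (1-mu)*log(1-mu).
mu = 0.73, 1-mu = 0.27.
mu*log(mu) = 0.73*log(0.73) = -0.229739.
(1-mu)*log(1-mu) = 0.27*log(0.27) = -0.35352.
A* = -0.229739 + -0.35352 = -0.5833

-0.5833


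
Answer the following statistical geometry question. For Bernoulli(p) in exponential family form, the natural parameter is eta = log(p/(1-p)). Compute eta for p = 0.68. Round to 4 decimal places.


Natural parameter for Bernoulli: eta = log(p/(1-p)).
p = 0.68, 1-p = 0.32.
p/(1-p) = 2.125.
eta = log(2.125) = 0.7538

0.7538


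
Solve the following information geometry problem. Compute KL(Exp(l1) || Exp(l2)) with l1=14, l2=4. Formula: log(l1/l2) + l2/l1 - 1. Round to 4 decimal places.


KL divergence for exponential family:
KL = log(l1/l2) + l2/l1 - 1.
log(14/4) = 1.252763.
4/14 = 0.285714.
KL = 1.252763 + 0.285714 - 1 = 0.5385

0.5385


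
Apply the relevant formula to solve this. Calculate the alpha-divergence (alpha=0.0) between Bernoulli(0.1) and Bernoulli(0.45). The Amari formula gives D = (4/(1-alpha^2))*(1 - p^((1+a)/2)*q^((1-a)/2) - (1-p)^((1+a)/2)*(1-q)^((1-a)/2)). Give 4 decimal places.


Amari alpha-divergence:
D = (4/(1-alpha^2))*(1 - p^((1+a)/2)*q^((1-a)/2) - (1-p)^((1+a)/2)*(1-q)^((1-a)/2)).
alpha = 0.0, p = 0.1, q = 0.45.
e1 = (1+alpha)/2 = 0.5, e2 = (1-alpha)/2 = 0.5.
t1 = p^e1 * q^e2 = 0.1^0.5 * 0.45^0.5 = 0.212132.
t2 = (1-p)^e1 * (1-q)^e2 = 0.9^0.5 * 0.55^0.5 = 0.703562.
4/(1-alpha^2) = 4.0.
D = 4.0*(1 - 0.212132 - 0.703562) = 0.3372

0.3372


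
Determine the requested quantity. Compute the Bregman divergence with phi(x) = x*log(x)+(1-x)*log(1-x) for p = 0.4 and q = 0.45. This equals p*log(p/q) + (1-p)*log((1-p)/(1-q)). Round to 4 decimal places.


Bregman divergence with negative entropy generator:
D = p*log(p/q) + (1-p)*log((1-p)/(1-q)).
p = 0.4, q = 0.45.
p*log(p/q) = 0.4*log(0.4/0.45) = -0.047113.
(1-p)*log((1-p)/(1-q)) = 0.6*log(0.6/0.55) = 0.052207.
D = -0.047113 + 0.052207 = 0.0051

0.0051


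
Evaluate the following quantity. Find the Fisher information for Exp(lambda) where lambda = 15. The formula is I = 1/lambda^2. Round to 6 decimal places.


Fisher information for exponential: I(lambda) = 1/lambda^2.
lambda = 15, lambda^2 = 225.
I = 1/225 = 0.004444

0.004444


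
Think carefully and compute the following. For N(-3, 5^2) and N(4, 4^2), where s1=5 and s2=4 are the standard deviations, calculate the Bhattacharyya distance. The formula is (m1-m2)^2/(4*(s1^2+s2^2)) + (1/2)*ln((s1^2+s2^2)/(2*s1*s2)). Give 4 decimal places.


Bhattacharyya distance between two Gaussians:
DB = (m1-m2)^2/(4*(s1^2+s2^2)) + (1/2)*ln((s1^2+s2^2)/(2*s1*s2)).
(m1-m2)^2 = (-7)^2 = 49.
s1^2+s2^2 = 25 + 16 = 41.
term1 = 49/164 = 0.29878.
term2 = 0.5*ln(41/40.0) = 0.012346.
DB = 0.29878 + 0.012346 = 0.3111

0.3111


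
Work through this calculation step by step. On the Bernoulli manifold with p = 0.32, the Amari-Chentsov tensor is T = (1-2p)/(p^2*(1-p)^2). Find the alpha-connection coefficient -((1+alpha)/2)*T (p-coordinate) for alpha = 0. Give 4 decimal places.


Skewness (Amari-Chentsov) tensor: T = (1-2p)/(p^2*(1-p)^2).
p = 0.32, 1-2p = 0.36, p^2 = 0.1024, (1-p)^2 = 0.4624.
T = 0.36/(0.1024 * 0.4624) = 7.602995.
In the p-coordinate, Gamma^(alpha) = Gamma^(0) - (alpha/2)*T with Gamma^(0) = (1/2)*g'(p) = -T/2,
so Gamma^(alpha) = -((1+alpha)/2)*T.
alpha = 0, -(1+alpha)/2 = -0.5.
Gamma = -0.5 * 7.602995 = -3.8015

-3.8015
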